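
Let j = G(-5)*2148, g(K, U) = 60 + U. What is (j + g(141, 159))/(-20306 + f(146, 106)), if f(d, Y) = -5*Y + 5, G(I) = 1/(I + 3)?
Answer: 855/20831 ≈ 0.041045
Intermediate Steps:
G(I) = 1/(3 + I)
f(d, Y) = 5 - 5*Y
j = -1074 (j = 2148/(3 - 5) = 2148/(-2) = -½*2148 = -1074)
(j + g(141, 159))/(-20306 + f(146, 106)) = (-1074 + (60 + 159))/(-20306 + (5 - 5*106)) = (-1074 + 219)/(-20306 + (5 - 530)) = -855/(-20306 - 525) = -855/(-20831) = -855*(-1/20831) = 855/20831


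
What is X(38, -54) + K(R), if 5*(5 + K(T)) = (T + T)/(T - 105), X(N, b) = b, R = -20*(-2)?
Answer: -3851/65 ≈ -59.246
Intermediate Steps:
R = 40
K(T) = -5 + 2*T/(5*(-105 + T)) (K(T) = -5 + ((T + T)/(T - 105))/5 = -5 + ((2*T)/(-105 + T))/5 = -5 + (2*T/(-105 + T))/5 = -5 + 2*T/(5*(-105 + T)))
X(38, -54) + K(R) = -54 + (2625 - 23*40)/(5*(-105 + 40)) = -54 + (⅕)*(2625 - 920)/(-65) = -54 + (⅕)*(-1/65)*1705 = -54 - 341/65 = -3851/65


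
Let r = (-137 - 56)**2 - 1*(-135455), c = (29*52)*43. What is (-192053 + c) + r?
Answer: 45495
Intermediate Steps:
c = 64844 (c = 1508*43 = 64844)
r = 172704 (r = (-193)**2 + 135455 = 37249 + 135455 = 172704)
(-192053 + c) + r = (-192053 + 64844) + 172704 = -127209 + 172704 = 45495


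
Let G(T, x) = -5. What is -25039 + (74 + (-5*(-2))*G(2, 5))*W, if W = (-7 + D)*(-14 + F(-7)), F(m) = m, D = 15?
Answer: -29071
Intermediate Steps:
W = -168 (W = (-7 + 15)*(-14 - 7) = 8*(-21) = -168)
-25039 + (74 + (-5*(-2))*G(2, 5))*W = -25039 + (74 - 5*(-2)*(-5))*(-168) = -25039 + (74 + 10*(-5))*(-168) = -25039 + (74 - 50)*(-168) = -25039 + 24*(-168) = -25039 - 4032 = -29071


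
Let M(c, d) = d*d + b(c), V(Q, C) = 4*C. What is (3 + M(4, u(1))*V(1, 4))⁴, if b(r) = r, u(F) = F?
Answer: 47458321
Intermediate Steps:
M(c, d) = c + d² (M(c, d) = d*d + c = d² + c = c + d²)
(3 + M(4, u(1))*V(1, 4))⁴ = (3 + (4 + 1²)*(4*4))⁴ = (3 + (4 + 1)*16)⁴ = (3 + 5*16)⁴ = (3 + 80)⁴ = 83⁴ = 47458321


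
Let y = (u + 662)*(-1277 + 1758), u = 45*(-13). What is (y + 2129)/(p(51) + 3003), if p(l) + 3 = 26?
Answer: 19583/1513 ≈ 12.943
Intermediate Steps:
p(l) = 23 (p(l) = -3 + 26 = 23)
u = -585
y = 37037 (y = (-585 + 662)*(-1277 + 1758) = 77*481 = 37037)
(y + 2129)/(p(51) + 3003) = (37037 + 2129)/(23 + 3003) = 39166/3026 = 39166*(1/3026) = 19583/1513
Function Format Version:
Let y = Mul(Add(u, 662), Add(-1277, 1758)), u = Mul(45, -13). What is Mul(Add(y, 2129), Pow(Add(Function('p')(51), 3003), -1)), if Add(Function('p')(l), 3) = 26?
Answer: Rational(19583, 1513) ≈ 12.943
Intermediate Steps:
Function('p')(l) = 23 (Function('p')(l) = Add(-3, 26) = 23)
u = -585
y = 37037 (y = Mul(Add(-585, 662), Add(-1277, 1758)) = Mul(77, 481) = 37037)
Mul(Add(y, 2129), Pow(Add(Function('p')(51), 3003), -1)) = Mul(Add(37037, 2129), Pow(Add(23, 3003), -1)) = Mul(39166, Pow(3026, -1)) = Mul(39166, Rational(1, 3026)) = Rational(19583, 1513)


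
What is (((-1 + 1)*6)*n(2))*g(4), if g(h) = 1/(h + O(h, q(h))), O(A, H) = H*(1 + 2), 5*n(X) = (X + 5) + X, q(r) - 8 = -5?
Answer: 0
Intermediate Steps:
q(r) = 3 (q(r) = 8 - 5 = 3)
n(X) = 1 + 2*X/5 (n(X) = ((X + 5) + X)/5 = ((5 + X) + X)/5 = (5 + 2*X)/5 = 1 + 2*X/5)
O(A, H) = 3*H (O(A, H) = H*3 = 3*H)
g(h) = 1/(9 + h) (g(h) = 1/(h + 3*3) = 1/(h + 9) = 1/(9 + h))
(((-1 + 1)*6)*n(2))*g(4) = (((-1 + 1)*6)*(1 + (2/5)*2))/(9 + 4) = ((0*6)*(1 + 4/5))/13 = (0*(9/5))*(1/13) = 0*(1/13) = 0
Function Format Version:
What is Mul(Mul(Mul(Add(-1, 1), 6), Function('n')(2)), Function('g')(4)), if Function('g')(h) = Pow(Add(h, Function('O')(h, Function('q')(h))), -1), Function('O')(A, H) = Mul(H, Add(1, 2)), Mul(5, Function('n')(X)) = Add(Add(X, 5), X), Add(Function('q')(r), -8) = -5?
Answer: 0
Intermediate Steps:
Function('q')(r) = 3 (Function('q')(r) = Add(8, -5) = 3)
Function('n')(X) = Add(1, Mul(Rational(2, 5), X)) (Function('n')(X) = Mul(Rational(1, 5), Add(Add(X, 5), X)) = Mul(Rational(1, 5), Add(Add(5, X), X)) = Mul(Rational(1, 5), Add(5, Mul(2, X))) = Add(1, Mul(Rational(2, 5), X)))
Function('O')(A, H) = Mul(3, H) (Function('O')(A, H) = Mul(H, 3) = Mul(3, H))
Function('g')(h) = Pow(Add(9, h), -1) (Function('g')(h) = Pow(Add(h, Mul(3, 3)), -1) = Pow(Add(h, 9), -1) = Pow(Add(9, h), -1))
Mul(Mul(Mul(Add(-1, 1), 6), Function('n')(2)), Function('g')(4)) = Mul(Mul(Mul(Add(-1, 1), 6), Add(1, Mul(Rational(2, 5), 2))), Pow(Add(9, 4), -1)) = Mul(Mul(Mul(0, 6), Add(1, Rational(4, 5))), Pow(13, -1)) = Mul(Mul(0, Rational(9, 5)), Rational(1, 13)) = Mul(0, Rational(1, 13)) = 0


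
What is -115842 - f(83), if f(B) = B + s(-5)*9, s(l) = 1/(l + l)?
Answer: -1159241/10 ≈ -1.1592e+5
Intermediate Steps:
s(l) = 1/(2*l)
f(B) = -9/10 + B (f(B) = B + ((½)/(-5))*9 = B + ((½)*(-⅕))*9 = B - ⅒*9 = B - 9/10 = -9/10 + B)
-115842 - f(83) = -115842 - (-9/10 + 83) = -115842 - 1*821/10 = -115842 - 821/10 = -1159241/10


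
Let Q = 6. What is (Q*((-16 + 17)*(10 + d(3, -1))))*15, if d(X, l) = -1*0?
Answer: 900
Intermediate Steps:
d(X, l) = 0
(Q*((-16 + 17)*(10 + d(3, -1))))*15 = (6*((-16 + 17)*(10 + 0)))*15 = (6*(1*10))*15 = (6*10)*15 = 60*15 = 900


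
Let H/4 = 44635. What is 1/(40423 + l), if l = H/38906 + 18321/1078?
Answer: 427966/17308906995 ≈ 2.4725e-5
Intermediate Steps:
H = 178540 (H = 4*44635 = 178540)
l = 9237377/427966 (l = 178540/38906 + 18321/1078 = 178540*(1/38906) + 18321*(1/1078) = 89270/19453 + 18321/1078 = 9237377/427966 ≈ 21.584)
1/(40423 + l) = 1/(40423 + 9237377/427966) = 1/(17308906995/427966) = 427966/17308906995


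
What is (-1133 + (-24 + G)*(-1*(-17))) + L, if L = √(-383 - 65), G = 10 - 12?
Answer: -1575 + 8*I*√7 ≈ -1575.0 + 21.166*I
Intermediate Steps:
G = -2
L = 8*I*√7 (L = √(-448) = 8*I*√7 ≈ 21.166*I)
(-1133 + (-24 + G)*(-1*(-17))) + L = (-1133 + (-24 - 2)*(-1*(-17))) + 8*I*√7 = (-1133 - 26*17) + 8*I*√7 = (-1133 - 442) + 8*I*√7 = -1575 + 8*I*√7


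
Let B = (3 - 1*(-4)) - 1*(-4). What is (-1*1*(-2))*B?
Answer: 22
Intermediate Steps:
B = 11 (B = (3 + 4) + 4 = 7 + 4 = 11)
(-1*1*(-2))*B = (-1*1*(-2))*11 = -1*(-2)*11 = 2*11 = 22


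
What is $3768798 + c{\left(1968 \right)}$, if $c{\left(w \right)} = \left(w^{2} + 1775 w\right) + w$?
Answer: $11136990$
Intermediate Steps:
$c{\left(w \right)} = w^{2} + 1776 w$
$3768798 + c{\left(1968 \right)} = 3768798 + 1968 \left(1776 + 1968\right) = 3768798 + 1968 \cdot 3744 = 3768798 + 7368192 = 11136990$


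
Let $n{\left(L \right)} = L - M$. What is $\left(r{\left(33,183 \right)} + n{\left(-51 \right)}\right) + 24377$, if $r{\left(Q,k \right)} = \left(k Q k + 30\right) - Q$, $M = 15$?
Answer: $1129445$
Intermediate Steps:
$n{\left(L \right)} = -15 + L$ ($n{\left(L \right)} = L - 15 = -15 + L$)
$r{\left(Q,k \right)} = 30 - Q + Q k^{2}$ ($r{\left(Q,k \right)} = \left(Q k k + 30\right) - Q = \left(Q k^{2} + 30\right) - Q = \left(30 + Q k^{2}\right) - Q = 30 - Q + Q k^{2}$)
$\left(r{\left(33,183 \right)} + n{\left(-51 \right)}\right) + 24377 = \left(\left(30 - 33 + 33 \cdot 183^{2}\right) - 66\right) + 24377 = \left(\left(30 - 33 + 33 \cdot 33489\right) - 66\right) + 24377 = \left(\left(30 - 33 + 1105137\right) - 66\right) + 24377 = \left(1105134 - 66\right) + 24377 = 1105068 + 24377 = 1129445$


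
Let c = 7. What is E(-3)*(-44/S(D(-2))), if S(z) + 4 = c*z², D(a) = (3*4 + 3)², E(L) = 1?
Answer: -44/354371 ≈ -0.00012416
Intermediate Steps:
D(a) = 225 (D(a) = (12 + 3)² = 15² = 225)
S(z) = -4 + 7*z²
E(-3)*(-44/S(D(-2))) = 1*(-44/(-4 + 7*225²)) = 1*(-44/(-4 + 7*50625)) = 1*(-44/(-4 + 354375)) = 1*(-44/354371) = -44/354371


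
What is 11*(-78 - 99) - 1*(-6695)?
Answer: 4748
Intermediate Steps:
11*(-78 - 99) - 1*(-6695) = 11*(-177) + 6695 = -1947 + 6695 = 4748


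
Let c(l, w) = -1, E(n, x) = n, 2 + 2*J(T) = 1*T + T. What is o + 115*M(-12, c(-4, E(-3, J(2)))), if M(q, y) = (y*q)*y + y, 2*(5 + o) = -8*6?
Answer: -1524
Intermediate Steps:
J(T) = -1 + T (J(T) = -1 + (1*T + T)/2 = -1 + (T + T)/2 = -1 + (2*T)/2 = -1 + T)
o = -29 (o = -5 + (-8*6)/2 = -5 + (½)*(-48) = -5 - 24 = -29)
M(q, y) = y + q*y² (M(q, y) = (q*y)*y + y = q*y² + y = y + q*y²)
o + 115*M(-12, c(-4, E(-3, J(2)))) = -29 + 115*(-(1 - 12*(-1))) = -29 + 115*(-(1 + 12)) = -29 + 115*(-1*13) = -29 + 115*(-13) = -29 - 1495 = -1524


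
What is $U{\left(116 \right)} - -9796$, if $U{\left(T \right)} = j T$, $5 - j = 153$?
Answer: $-7372$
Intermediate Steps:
$j = -148$ ($j = 5 - 153 = -148$)
$U{\left(T \right)} = - 148 T$
$U{\left(116 \right)} - -9796 = \left(-148\right) 116 - -9796 = -17168 + 9796 = -7372$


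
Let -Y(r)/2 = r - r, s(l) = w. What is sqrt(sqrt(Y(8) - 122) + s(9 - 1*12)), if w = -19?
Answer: sqrt(-19 + I*sqrt(122)) ≈ 1.2201 + 4.5264*I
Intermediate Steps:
s(l) = -19
Y(r) = 0 (Y(r) = -2*(r - r) = -2*0 = 0)
sqrt(sqrt(Y(8) - 122) + s(9 - 1*12)) = sqrt(sqrt(0 - 122) - 19) = sqrt(sqrt(-122) - 19) = sqrt(I*sqrt(122) - 19) = sqrt(-19 + I*sqrt(122))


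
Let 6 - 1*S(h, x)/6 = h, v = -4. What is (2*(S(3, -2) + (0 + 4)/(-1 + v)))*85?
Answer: 2924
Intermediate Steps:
S(h, x) = 36 - 6*h
(2*(S(3, -2) + (0 + 4)/(-1 + v)))*85 = (2*((36 - 6*3) + (0 + 4)/(-1 - 4)))*85 = (2*((36 - 18) + 4/(-5)))*85 = (2*(18 + 4*(-⅕)))*85 = (2*(18 - ⅘))*85 = (2*(86/5))*85 = (172/5)*85 = 2924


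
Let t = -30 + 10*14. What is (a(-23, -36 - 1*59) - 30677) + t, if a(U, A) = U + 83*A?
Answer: -38475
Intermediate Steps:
t = 110 (t = -30 + 140 = 110)
(a(-23, -36 - 1*59) - 30677) + t = ((-23 + 83*(-36 - 1*59)) - 30677) + 110 = ((-23 + 83*(-36 - 59)) - 30677) + 110 = ((-23 + 83*(-95)) - 30677) + 110 = ((-23 - 7885) - 30677) + 110 = (-7908 - 30677) + 110 = -38585 + 110 = -38475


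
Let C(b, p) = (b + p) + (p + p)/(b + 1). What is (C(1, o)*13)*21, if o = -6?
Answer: -3003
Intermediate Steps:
C(b, p) = b + p + 2*p/(1 + b) (C(b, p) = (b + p) + (2*p)/(1 + b) = (b + p) + 2*p/(1 + b) = b + p + 2*p/(1 + b))
(C(1, o)*13)*21 = (((1 + 1² + 3*(-6) + 1*(-6))/(1 + 1))*13)*21 = (((1 + 1 - 18 - 6)/2)*13)*21 = (((½)*(-22))*13)*21 = -11*13*21 = -143*21 = -3003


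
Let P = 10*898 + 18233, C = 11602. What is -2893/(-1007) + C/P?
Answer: 90410423/27403491 ≈ 3.2992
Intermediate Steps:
P = 27213 (P = 8980 + 18233 = 27213)
-2893/(-1007) + C/P = -2893/(-1007) + 11602/27213 = -2893*(-1/1007) + 11602*(1/27213) = 2893/1007 + 11602/27213 = 90410423/27403491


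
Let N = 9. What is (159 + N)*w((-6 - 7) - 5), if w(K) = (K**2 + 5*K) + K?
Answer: 36288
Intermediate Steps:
w(K) = K**2 + 6*K
(159 + N)*w((-6 - 7) - 5) = (159 + 9)*(((-6 - 7) - 5)*(6 + ((-6 - 7) - 5))) = 168*((-13 - 5)*(6 + (-13 - 5))) = 168*(-18*(6 - 18)) = 168*(-18*(-12)) = 168*216 = 36288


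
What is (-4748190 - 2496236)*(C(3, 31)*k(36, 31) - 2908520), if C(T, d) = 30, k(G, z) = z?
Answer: 21063820593340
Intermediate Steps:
(-4748190 - 2496236)*(C(3, 31)*k(36, 31) - 2908520) = (-4748190 - 2496236)*(30*31 - 2908520) = -7244426*(930 - 2908520) = -7244426*(-2907590) = 21063820593340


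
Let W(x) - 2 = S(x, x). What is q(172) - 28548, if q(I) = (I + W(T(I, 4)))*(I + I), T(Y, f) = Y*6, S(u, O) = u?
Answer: 386316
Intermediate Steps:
T(Y, f) = 6*Y
W(x) = 2 + x
q(I) = 2*I*(2 + 7*I) (q(I) = (I + (2 + 6*I))*(I + I) = (2 + 7*I)*(2*I) = 2*I*(2 + 7*I))
q(172) - 28548 = 2*172*(2 + 7*172) - 28548 = 2*172*(2 + 1204) - 28548 = 2*172*1206 - 28548 = 414864 - 28548 = 386316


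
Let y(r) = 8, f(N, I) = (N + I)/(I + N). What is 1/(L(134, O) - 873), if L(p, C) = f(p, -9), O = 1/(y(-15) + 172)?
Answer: -1/872 ≈ -0.0011468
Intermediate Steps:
f(N, I) = 1 (f(N, I) = (I + N)/(I + N) = 1)
O = 1/180 (O = 1/(8 + 172) = 1/180 ≈ 0.0055556)
L(p, C) = 1
1/(L(134, O) - 873) = 1/(1 - 873) = 1/(-872) = -1/872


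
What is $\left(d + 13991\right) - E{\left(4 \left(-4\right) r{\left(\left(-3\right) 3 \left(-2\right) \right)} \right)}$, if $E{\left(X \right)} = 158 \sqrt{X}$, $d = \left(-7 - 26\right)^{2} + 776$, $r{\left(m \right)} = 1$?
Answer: $15856 - 632 i \approx 15856.0 - 632.0 i$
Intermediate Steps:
$d = 1865$ ($d = \left(-33\right)^{2} + 776 = 1089 + 776 = 1865$)
$\left(d + 13991\right) - E{\left(4 \left(-4\right) r{\left(\left(-3\right) 3 \left(-2\right) \right)} \right)} = \left(1865 + 13991\right) - 158 \sqrt{4 \left(-4\right) 1} = 15856 - 158 \sqrt{\left(-16\right) 1} = 15856 - 158 \sqrt{-16} = 15856 - 158 \cdot 4 i = 15856 - 632 i$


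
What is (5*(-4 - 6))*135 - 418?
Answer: -7168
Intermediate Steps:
(5*(-4 - 6))*135 - 418 = (5*(-10))*135 - 418 = -50*135 - 418 = -6750 - 418 = -7168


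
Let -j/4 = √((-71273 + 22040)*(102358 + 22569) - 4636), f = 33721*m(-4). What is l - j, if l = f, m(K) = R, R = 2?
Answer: 67442 + 4*I*√6150535627 ≈ 67442.0 + 3.137e+5*I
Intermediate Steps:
m(K) = 2
f = 67442 (f = 33721*2 = 67442)
l = 67442
j = -4*I*√6150535627 (j = -4*√((-71273 + 22040)*(102358 + 22569) - 4636) = -4*√(-49233*124927 - 4636) = -4*√(-6150530991 - 4636) = -4*I*√6150535627 ≈ -3.137e+5*I)
l - j = 67442 - (-4)*I*√6150535627 = 67442 + 4*I*√6150535627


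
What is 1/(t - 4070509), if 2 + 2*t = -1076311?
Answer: -2/9217331 ≈ -2.1698e-7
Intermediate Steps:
t = -1076313/2 (t = -1 + (½)*(-1076311) = -1 - 1076311/2 = -1076313/2 ≈ -5.3816e+5)
1/(t - 4070509) = 1/(-1076313/2 - 4070509) = 1/(-9217331/2) = -2/9217331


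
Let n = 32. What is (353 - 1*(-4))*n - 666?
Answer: 10758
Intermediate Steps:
(353 - 1*(-4))*n - 666 = (353 - 1*(-4))*32 - 666 = (353 + 4)*32 - 666 = 357*32 - 666 = 11424 - 666 = 10758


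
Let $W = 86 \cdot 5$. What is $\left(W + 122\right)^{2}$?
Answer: $304704$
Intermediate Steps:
$W = 430$
$\left(W + 122\right)^{2} = \left(430 + 122\right)^{2} = 552^{2} = 304704$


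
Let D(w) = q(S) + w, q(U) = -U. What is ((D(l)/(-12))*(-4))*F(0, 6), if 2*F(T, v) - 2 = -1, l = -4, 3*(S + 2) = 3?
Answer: -1/2 ≈ -0.50000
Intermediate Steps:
S = -1 (S = -2 + (1/3)*3 = -2 + 1 = -1)
F(T, v) = 1/2 (F(T, v) = 1 + (1/2)*(-1) = 1 - 1/2 = 1/2)
D(w) = 1 + w (D(w) = -1*(-1) + w = 1 + w)
((D(l)/(-12))*(-4))*F(0, 6) = (((1 - 4)/(-12))*(-4))*(1/2) = (-3*(-1/12)*(-4))*(1/2) = ((1/4)*(-4))*(1/2) = -1*1/2 = -1/2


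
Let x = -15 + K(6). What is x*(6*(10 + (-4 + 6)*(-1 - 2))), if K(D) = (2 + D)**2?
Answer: 1176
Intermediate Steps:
x = 49 (x = -15 + (2 + 6)**2 = -15 + 8**2 = -15 + 64 = 49)
x*(6*(10 + (-4 + 6)*(-1 - 2))) = 49*(6*(10 + (-4 + 6)*(-1 - 2))) = 49*(6*(10 + 2*(-3))) = 49*(6*(10 - 6)) = 49*(6*4) = 49*24 = 1176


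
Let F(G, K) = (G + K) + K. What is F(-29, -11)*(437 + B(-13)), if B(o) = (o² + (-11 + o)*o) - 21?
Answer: -45747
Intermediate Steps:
F(G, K) = G + 2*K
B(o) = -21 + o² + o*(-11 + o) (B(o) = (o² + o*(-11 + o)) - 21 = -21 + o² + o*(-11 + o))
F(-29, -11)*(437 + B(-13)) = (-29 + 2*(-11))*(437 + (-21 - 11*(-13) + 2*(-13)²)) = (-29 - 22)*(437 + (-21 + 143 + 2*169)) = -51*(437 + (-21 + 143 + 338)) = -51*(437 + 460) = -51*897 = -45747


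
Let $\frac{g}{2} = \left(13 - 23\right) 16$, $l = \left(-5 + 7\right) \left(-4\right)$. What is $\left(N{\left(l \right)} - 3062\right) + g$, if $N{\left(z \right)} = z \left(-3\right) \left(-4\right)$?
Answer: $-3478$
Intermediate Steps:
$l = -8$ ($l = 2 \left(-4\right) = -8$)
$g = -320$ ($g = 2 \left(13 - 23\right) 16 = 2 \left(\left(-10\right) 16\right) = 2 \left(-160\right) = -320$)
$N{\left(z \right)} = 12 z$ ($N{\left(z \right)} = - 3 z \left(-4\right) = 12 z$)
$\left(N{\left(l \right)} - 3062\right) + g = \left(12 \left(-8\right) - 3062\right) - 320 = \left(-96 - 3062\right) - 320 = -3158 - 320 = -3478$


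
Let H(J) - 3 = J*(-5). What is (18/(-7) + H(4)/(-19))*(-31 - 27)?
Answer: 12934/133 ≈ 97.248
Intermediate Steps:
H(J) = 3 - 5*J (H(J) = 3 + J*(-5) = 3 - 5*J)
(18/(-7) + H(4)/(-19))*(-31 - 27) = (18/(-7) + (3 - 5*4)/(-19))*(-31 - 27) = (18*(-⅐) + (3 - 20)*(-1/19))*(-58) = (-18/7 - 17*(-1/19))*(-58) = (-18/7 + 17/19)*(-58) = -223/133*(-58) = 12934/133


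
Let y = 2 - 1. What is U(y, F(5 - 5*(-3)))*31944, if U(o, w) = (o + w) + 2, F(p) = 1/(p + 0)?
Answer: 487146/5 ≈ 97429.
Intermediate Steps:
y = 1
F(p) = 1/p
U(o, w) = 2 + o + w
U(y, F(5 - 5*(-3)))*31944 = (2 + 1 + 1/(5 - 5*(-3)))*31944 = (2 + 1 + 1/(5 + 15))*31944 = (2 + 1 + 1/20)*31944 = (61/20)*31944 = 487146/5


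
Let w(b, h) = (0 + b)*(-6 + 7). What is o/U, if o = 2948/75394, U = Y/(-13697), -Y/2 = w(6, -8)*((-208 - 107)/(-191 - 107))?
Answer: 917699/21735 ≈ 42.222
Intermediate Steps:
w(b, h) = b (w(b, h) = b*1 = b)
Y = -1890/149 (Y = -12*(-208 - 107)/(-191 - 107) = -12*(-315/(-298)) = -12*(-315*(-1/298)) = -12*315/298 = -2*945/149 = -1890/149 ≈ -12.685)
U = 1890/2040853 (U = -1890/149/(-13697) = -1890/149*(-1/13697) = 1890/2040853 ≈ 0.00092608)
o = 134/3427 (o = 2948*(1/75394) = 134/3427 ≈ 0.039101)
o/U = 134/(3427*(1890/2040853)) = (134/3427)*(2040853/1890) = 917699/21735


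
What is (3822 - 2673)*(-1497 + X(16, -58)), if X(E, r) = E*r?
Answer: -2786325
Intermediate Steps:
(3822 - 2673)*(-1497 + X(16, -58)) = (3822 - 2673)*(-1497 + 16*(-58)) = 1149*(-1497 - 928) = 1149*(-2425) = -2786325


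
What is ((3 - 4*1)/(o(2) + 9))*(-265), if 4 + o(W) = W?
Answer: 265/7 ≈ 37.857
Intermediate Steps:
o(W) = -4 + W
((3 - 4*1)/(o(2) + 9))*(-265) = ((3 - 4*1)/((-4 + 2) + 9))*(-265) = ((3 - 4)/(-2 + 9))*(-265) = -1/7*(-265) = 265/7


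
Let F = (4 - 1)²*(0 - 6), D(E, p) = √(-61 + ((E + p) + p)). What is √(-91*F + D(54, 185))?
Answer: √(4914 + 11*√3) ≈ 70.236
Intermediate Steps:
D(E, p) = √(-61 + E + 2*p) (D(E, p) = √(-61 + (E + 2*p)) = √(-61 + E + 2*p))
F = -54 (F = 3²*(-6) = 9*(-6) = -54)
√(-91*F + D(54, 185)) = √(-91*(-54) + √(-61 + 54 + 2*185)) = √(4914 + √(-61 + 54 + 370)) = √(4914 + √363) = √(4914 + 11*√3)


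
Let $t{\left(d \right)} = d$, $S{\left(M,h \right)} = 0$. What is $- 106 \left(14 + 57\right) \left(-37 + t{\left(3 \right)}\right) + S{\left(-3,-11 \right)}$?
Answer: $255884$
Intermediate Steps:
$- 106 \left(14 + 57\right) \left(-37 + t{\left(3 \right)}\right) + S{\left(-3,-11 \right)} = - 106 \left(14 + 57\right) \left(-37 + 3\right) + 0 = - 106 \cdot 71 \left(-34\right) + 0 = \left(-106\right) \left(-2414\right) + 0 = 255884 + 0 = 255884$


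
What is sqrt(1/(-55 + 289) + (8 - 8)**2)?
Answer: sqrt(26)/78 ≈ 0.065372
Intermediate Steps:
sqrt(1/(-55 + 289) + (8 - 8)**2) = sqrt(1/234 + 0**2) = sqrt(1/234 + 0) = sqrt(1/234) = sqrt(26)/78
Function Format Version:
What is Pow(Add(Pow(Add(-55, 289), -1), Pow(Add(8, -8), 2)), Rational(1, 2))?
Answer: Mul(Rational(1, 78), Pow(26, Rational(1, 2))) ≈ 0.065372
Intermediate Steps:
Pow(Add(Pow(Add(-55, 289), -1), Pow(Add(8, -8), 2)), Rational(1, 2)) = Pow(Add(Pow(234, -1), Pow(0, 2)), Rational(1, 2)) = Pow(Add(Rational(1, 234), 0), Rational(1, 2)) = Pow(Rational(1, 234), Rational(1, 2)) = Mul(Rational(1, 78), Pow(26, Rational(1, 2)))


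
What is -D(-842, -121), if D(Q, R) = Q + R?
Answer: 963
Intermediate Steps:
-D(-842, -121) = -(-842 - 121) = -1*(-963) = 963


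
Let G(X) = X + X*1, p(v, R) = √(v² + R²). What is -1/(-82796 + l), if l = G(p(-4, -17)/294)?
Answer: 1789138764/148133533103839 + 147*√305/148133533103839 ≈ 1.2078e-5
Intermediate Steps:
p(v, R) = √(R² + v²)
G(X) = 2*X (G(X) = X + X = 2*X)
l = √305/147 (l = 2*(√((-17)² + (-4)²)/294) = 2*(√(289 + 16)*(1/294)) = 2*(√305*(1/294)) = 2*(√305/294) = √305/147 ≈ 0.11880)
-1/(-82796 + l) = -1/(-82796 + √305/147)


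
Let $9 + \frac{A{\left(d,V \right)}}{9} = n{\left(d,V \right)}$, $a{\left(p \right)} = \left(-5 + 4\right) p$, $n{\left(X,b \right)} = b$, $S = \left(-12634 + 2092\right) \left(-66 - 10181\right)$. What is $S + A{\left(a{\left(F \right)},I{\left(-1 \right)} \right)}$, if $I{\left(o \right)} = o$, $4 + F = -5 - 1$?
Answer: $108023784$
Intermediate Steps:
$S = 108023874$ ($S = \left(-10542\right) \left(-10247\right) = 108023874$)
$F = -10$ ($F = -4 - 6 = -10$)
$a{\left(p \right)} = - p$
$A{\left(d,V \right)} = -81 + 9 V$
$S + A{\left(a{\left(F \right)},I{\left(-1 \right)} \right)} = 108023874 + \left(-81 + 9 \left(-1\right)\right) = 108023874 - 90 = 108023784$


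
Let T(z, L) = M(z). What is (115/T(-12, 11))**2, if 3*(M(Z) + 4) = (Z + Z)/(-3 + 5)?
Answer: 13225/64 ≈ 206.64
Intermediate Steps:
M(Z) = -4 + Z/3 (M(Z) = -4 + ((Z + Z)/(-3 + 5))/3 = -4 + ((2*Z)/2)/3 = -4 + ((2*Z)*(1/2))/3 = -4 + Z/3)
T(z, L) = -4 + z/3
(115/T(-12, 11))**2 = (115/(-4 + (1/3)*(-12)))**2 = (115/(-4 - 4))**2 = (115/(-8))**2 = (115*(-1/8))**2 = (-115/8)**2 = 13225/64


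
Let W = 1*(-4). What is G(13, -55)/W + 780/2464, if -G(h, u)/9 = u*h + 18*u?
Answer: -2362935/616 ≈ -3835.9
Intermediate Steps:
G(h, u) = -162*u - 9*h*u (G(h, u) = -9*(u*h + 18*u) = -9*(h*u + 18*u) = -9*(18*u + h*u) = -162*u - 9*h*u)
W = -4
G(13, -55)/W + 780/2464 = -9*(-55)*(18 + 13)/(-4) + 780/2464 = -9*(-55)*31*(-¼) + 780*(1/2464) = 15345*(-¼) + 195/616 = -15345/4 + 195/616 = -2362935/616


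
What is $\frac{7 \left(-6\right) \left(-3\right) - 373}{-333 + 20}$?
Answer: $\frac{247}{313} \approx 0.78914$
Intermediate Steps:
$\frac{7 \left(-6\right) \left(-3\right) - 373}{-333 + 20} = \frac{\left(-42\right) \left(-3\right) - 373}{-313} = \left(126 - 373\right) \left(- \frac{1}{313}\right) = \left(-247\right) \left(- \frac{1}{313}\right) = \frac{247}{313}$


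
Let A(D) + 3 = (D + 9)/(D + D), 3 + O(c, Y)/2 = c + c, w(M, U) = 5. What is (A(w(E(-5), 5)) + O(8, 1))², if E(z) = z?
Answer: 14884/25 ≈ 595.36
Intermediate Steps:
O(c, Y) = -6 + 4*c (O(c, Y) = -6 + 2*(c + c) = -6 + 2*(2*c) = -6 + 4*c)
A(D) = -3 + (9 + D)/(2*D) (A(D) = -3 + (D + 9)/(D + D) = -3 + (9 + D)/((2*D)) = -3 + (9 + D)*(1/(2*D)) = -3 + (9 + D)/(2*D))
(A(w(E(-5), 5)) + O(8, 1))² = ((½)*(9 - 5*5)/5 + (-6 + 4*8))² = ((½)*(⅕)*(9 - 25) + (-6 + 32))² = ((½)*(⅕)*(-16) + 26)² = (-8/5 + 26)² = (122/5)² = 14884/25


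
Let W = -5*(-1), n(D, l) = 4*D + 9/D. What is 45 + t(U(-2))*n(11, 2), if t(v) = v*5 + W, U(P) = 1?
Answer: 5425/11 ≈ 493.18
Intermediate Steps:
W = 5
t(v) = 5 + 5*v (t(v) = v*5 + 5 = 5*v + 5 = 5 + 5*v)
45 + t(U(-2))*n(11, 2) = 45 + (5 + 5*1)*(4*11 + 9/11) = 45 + (5 + 5)*(44 + 9*(1/11)) = 45 + 10*(44 + 9/11) = 45 + 10*(493/11) = 45 + 4930/11 = 5425/11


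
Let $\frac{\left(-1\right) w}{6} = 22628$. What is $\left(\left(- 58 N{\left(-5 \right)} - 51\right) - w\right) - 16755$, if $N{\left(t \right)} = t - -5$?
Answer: $118962$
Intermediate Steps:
$w = -135768$ ($w = \left(-6\right) 22628 = -135768$)
$N{\left(t \right)} = 5 + t$ ($N{\left(t \right)} = t + 5 = 5 + t$)
$\left(\left(- 58 N{\left(-5 \right)} - 51\right) - w\right) - 16755 = \left(\left(- 58 \left(5 - 5\right) - 51\right) - -135768\right) - 16755 = \left(\left(\left(-58\right) 0 - 51\right) + 135768\right) - 16755 = \left(\left(0 - 51\right) + 135768\right) - 16755 = \left(-51 + 135768\right) - 16755 = 135717 - 16755 = 118962$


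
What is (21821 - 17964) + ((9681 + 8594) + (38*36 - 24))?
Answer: 23476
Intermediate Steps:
(21821 - 17964) + ((9681 + 8594) + (38*36 - 24)) = 3857 + (18275 + (1368 - 24)) = 3857 + (18275 + 1344) = 3857 + 19619 = 23476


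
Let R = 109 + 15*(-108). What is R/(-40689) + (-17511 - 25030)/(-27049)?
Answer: 161074708/100054251 ≈ 1.6099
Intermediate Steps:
R = -1511 (R = 109 - 1620 = -1511)
R/(-40689) + (-17511 - 25030)/(-27049) = -1511/(-40689) + (-17511 - 25030)/(-27049) = -1511*(-1/40689) - 42541*(-1/27049) = 1511/40689 + 42541/27049 = 161074708/100054251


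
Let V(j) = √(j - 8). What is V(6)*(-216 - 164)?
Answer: -380*I*√2 ≈ -537.4*I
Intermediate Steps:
V(j) = √(-8 + j)
V(6)*(-216 - 164) = √(-8 + 6)*(-216 - 164) = √(-2)*(-380) = (I*√2)*(-380) = -380*I*√2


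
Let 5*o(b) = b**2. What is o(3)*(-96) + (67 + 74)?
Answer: -159/5 ≈ -31.800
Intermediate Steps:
o(b) = b**2/5
o(3)*(-96) + (67 + 74) = ((1/5)*3**2)*(-96) + (67 + 74) = ((1/5)*9)*(-96) + 141 = (9/5)*(-96) + 141 = -864/5 + 141 = -159/5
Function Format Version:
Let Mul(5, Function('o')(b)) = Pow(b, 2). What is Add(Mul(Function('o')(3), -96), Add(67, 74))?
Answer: Rational(-159, 5) ≈ -31.800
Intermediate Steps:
Function('o')(b) = Mul(Rational(1, 5), Pow(b, 2))
Add(Mul(Function('o')(3), -96), Add(67, 74)) = Add(Mul(Mul(Rational(1, 5), Pow(3, 2)), -96), Add(67, 74)) = Add(Mul(Mul(Rational(1, 5), 9), -96), 141) = Add(Mul(Rational(9, 5), -96), 141) = Add(Rational(-864, 5), 141) = Rational(-159, 5)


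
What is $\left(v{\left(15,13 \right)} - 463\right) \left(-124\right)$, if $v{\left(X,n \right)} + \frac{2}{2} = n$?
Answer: $55924$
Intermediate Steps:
$v{\left(X,n \right)} = -1 + n$
$\left(v{\left(15,13 \right)} - 463\right) \left(-124\right) = \left(\left(-1 + 13\right) - 463\right) \left(-124\right) = \left(12 - 463\right) \left(-124\right) = \left(-451\right) \left(-124\right) = 55924$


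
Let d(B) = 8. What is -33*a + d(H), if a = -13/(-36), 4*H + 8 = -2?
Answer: -47/12 ≈ -3.9167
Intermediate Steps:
H = -5/2 (H = -2 + (¼)*(-2) = -2 - ½ = -5/2 ≈ -2.5000)
a = 13/36 (a = -13*(-1/36) = 13/36 ≈ 0.36111)
-33*a + d(H) = -33*13/36 + 8 = -143/12 + 8 = -47/12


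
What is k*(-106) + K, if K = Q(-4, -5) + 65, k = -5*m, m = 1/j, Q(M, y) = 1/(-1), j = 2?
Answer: 329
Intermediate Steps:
Q(M, y) = -1
m = 1/2 ≈ 0.50000
k = -5/2 (k = -5*1/2 = -5/2 ≈ -2.5000)
K = 64 (K = -1 + 65 = 64)
k*(-106) + K = -5/2*(-106) + 64 = 265 + 64 = 329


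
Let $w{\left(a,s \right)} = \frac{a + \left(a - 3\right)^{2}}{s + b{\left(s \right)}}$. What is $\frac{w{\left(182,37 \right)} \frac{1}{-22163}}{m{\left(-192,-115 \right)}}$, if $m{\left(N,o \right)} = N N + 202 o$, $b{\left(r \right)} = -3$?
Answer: $- \frac{32223}{10273791628} \approx -3.1364 \cdot 10^{-6}$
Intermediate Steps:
$m{\left(N,o \right)} = N^{2} + 202 o$
$w{\left(a,s \right)} = \frac{a + \left(-3 + a\right)^{2}}{-3 + s}$ ($w{\left(a,s \right)} = \frac{a + \left(a - 3\right)^{2}}{s - 3} = \frac{a + \left(-3 + a\right)^{2}}{-3 + s}$)
$\frac{w{\left(182,37 \right)} \frac{1}{-22163}}{m{\left(-192,-115 \right)}} = \frac{\frac{182 + \left(-3 + 182\right)^{2}}{-3 + 37} \frac{1}{-22163}}{\left(-192\right)^{2} + 202 \left(-115\right)} = \frac{\frac{182 + 179^{2}}{34} \left(- \frac{1}{22163}\right)}{36864 - 23230} = \frac{\frac{182 + 32041}{34} \left(- \frac{1}{22163}\right)}{13634} = \frac{1}{34} \cdot 32223 \left(- \frac{1}{22163}\right) \frac{1}{13634} = \frac{32223}{34} \left(- \frac{1}{22163}\right) \frac{1}{13634} = \left(- \frac{32223}{753542}\right) \frac{1}{13634} = - \frac{32223}{10273791628}$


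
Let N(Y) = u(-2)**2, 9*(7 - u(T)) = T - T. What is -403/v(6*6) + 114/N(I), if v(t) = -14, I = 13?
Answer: 3049/98 ≈ 31.112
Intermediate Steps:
u(T) = 7 (u(T) = 7 - (T - T)/9 = 7 - 1/9*0 = 7 + 0 = 7)
N(Y) = 49 (N(Y) = 7**2 = 49)
-403/v(6*6) + 114/N(I) = -403/(-14) + 114/49 = -403*(-1/14) + 114*(1/49) = 403/14 + 114/49 = 3049/98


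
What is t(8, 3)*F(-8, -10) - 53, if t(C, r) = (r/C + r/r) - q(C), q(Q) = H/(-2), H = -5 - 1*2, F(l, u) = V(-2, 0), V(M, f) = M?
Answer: -195/4 ≈ -48.750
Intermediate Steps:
F(l, u) = -2
H = -7 (H = -5 - 2 = -7)
q(Q) = 7/2 (q(Q) = -7/(-2) = -7*(-½) = 7/2)
t(C, r) = -5/2 + r/C (t(C, r) = (r/C + r/r) - 1*7/2 = (r/C + 1) - 7/2 = (1 + r/C) - 7/2 = -5/2 + r/C)
t(8, 3)*F(-8, -10) - 53 = (-5/2 + 3/8)*(-2) - 53 = -17/8*(-2) - 53 = 17/4 - 53 = -195/4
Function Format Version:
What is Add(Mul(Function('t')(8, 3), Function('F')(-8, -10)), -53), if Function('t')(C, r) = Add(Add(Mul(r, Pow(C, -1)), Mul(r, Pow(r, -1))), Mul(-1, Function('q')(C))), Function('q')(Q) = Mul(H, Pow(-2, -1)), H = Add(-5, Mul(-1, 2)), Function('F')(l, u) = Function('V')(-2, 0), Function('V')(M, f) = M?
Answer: Rational(-195, 4) ≈ -48.750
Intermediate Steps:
Function('F')(l, u) = -2
H = -7 (H = Add(-5, -2) = -7)
Function('q')(Q) = Rational(7, 2) (Function('q')(Q) = Mul(-7, Pow(-2, -1)) = Mul(-7, Rational(-1, 2)) = Rational(7, 2))
Function('t')(C, r) = Add(Rational(-5, 2), Mul(r, Pow(C, -1))) (Function('t')(C, r) = Add(Add(Mul(r, Pow(C, -1)), Mul(r, Pow(r, -1))), Mul(-1, Rational(7, 2))) = Add(Add(Mul(r, Pow(C, -1)), 1), Rational(-7, 2)) = Add(Add(1, Mul(r, Pow(C, -1))), Rational(-7, 2)) = Add(Rational(-5, 2), Mul(r, Pow(C, -1))))
Add(Mul(Function('t')(8, 3), Function('F')(-8, -10)), -53) = Add(Mul(Add(Rational(-5, 2), Mul(3, Pow(8, -1))), -2), -53) = Add(Mul(Add(Rational(-5, 2), Mul(3, Rational(1, 8))), -2), -53) = Add(Mul(Add(Rational(-5, 2), Rational(3, 8)), -2), -53) = Add(Mul(Rational(-17, 8), -2), -53) = Add(Rational(17, 4), -53) = Rational(-195, 4)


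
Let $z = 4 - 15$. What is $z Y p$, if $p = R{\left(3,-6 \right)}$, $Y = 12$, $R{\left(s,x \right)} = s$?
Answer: $-396$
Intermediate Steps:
$z = -11$
$p = 3$
$z Y p = \left(-11\right) 12 \cdot 3 = \left(-132\right) 3 = -396$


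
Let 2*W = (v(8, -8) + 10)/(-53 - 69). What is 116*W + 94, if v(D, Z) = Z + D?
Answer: 5444/61 ≈ 89.246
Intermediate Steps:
v(D, Z) = D + Z
W = -5/122 (W = (((8 - 8) + 10)/(-53 - 69))/2 = ((0 + 10)/(-122))/2 = (10*(-1/122))/2 = (½)*(-5/61) = -5/122 ≈ -0.040984)
116*W + 94 = 116*(-5/122) + 94 = -290/61 + 94 = 5444/61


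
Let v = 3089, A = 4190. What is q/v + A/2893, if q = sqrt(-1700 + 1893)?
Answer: 4190/2893 + sqrt(193)/3089 ≈ 1.4528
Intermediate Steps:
q = sqrt(193) ≈ 13.892
q/v + A/2893 = sqrt(193)/3089 + 4190/2893 = 4190/2893 + sqrt(193)/3089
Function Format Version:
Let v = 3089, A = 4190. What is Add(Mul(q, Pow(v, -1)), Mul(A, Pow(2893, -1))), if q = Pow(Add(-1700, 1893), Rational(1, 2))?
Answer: Add(Rational(4190, 2893), Mul(Rational(1, 3089), Pow(193, Rational(1, 2)))) ≈ 1.4528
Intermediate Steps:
q = Pow(193, Rational(1, 2)) ≈ 13.892
Add(Mul(q, Pow(v, -1)), Mul(A, Pow(2893, -1))) = Add(Mul(Pow(193, Rational(1, 2)), Pow(3089, -1)), Mul(4190, Pow(2893, -1))) = Add(Mul(Pow(193, Rational(1, 2)), Rational(1, 3089)), Mul(4190, Rational(1, 2893))) = Add(Mul(Rational(1, 3089), Pow(193, Rational(1, 2))), Rational(4190, 2893)) = Add(Rational(4190, 2893), Mul(Rational(1, 3089), Pow(193, Rational(1, 2))))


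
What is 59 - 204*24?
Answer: -4837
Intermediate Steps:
59 - 204*24 = 59 - 4896 = -4837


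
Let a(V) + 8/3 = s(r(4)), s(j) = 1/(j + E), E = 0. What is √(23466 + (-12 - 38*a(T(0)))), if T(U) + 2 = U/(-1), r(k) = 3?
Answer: 2*√52971/3 ≈ 153.44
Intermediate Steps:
s(j) = 1/j (s(j) = 1/(j + 0) = 1/j)
T(U) = -2 - U (T(U) = -2 + U/(-1) = -2 + U*(-1) = -2 - U)
a(V) = -7/3 (a(V) = -8/3 + 1/3 = -8/3 + ⅓ = -7/3)
√(23466 + (-12 - 38*a(T(0)))) = √(23466 + (-12 - 38*(-7/3))) = √(23466 + (-12 + 266/3)) = √(23466 + 230/3) = √(70628/3) = 2*√52971/3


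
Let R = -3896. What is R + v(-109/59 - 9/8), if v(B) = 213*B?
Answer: -2137751/472 ≈ -4529.1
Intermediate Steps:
R + v(-109/59 - 9/8) = -3896 + 213*(-109/59 - 9/8) = -3896 + 213*(-1403/472) = -3896 - 298839/472 = -2137751/472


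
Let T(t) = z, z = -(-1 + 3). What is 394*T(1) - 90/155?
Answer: -24446/31 ≈ -788.58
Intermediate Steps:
z = -2 (z = -1*2 = -2)
T(t) = -2
394*T(1) - 90/155 = 394*(-2) - 90/155 = -788 - 90*1/155 = -788 - 18/31 = -24446/31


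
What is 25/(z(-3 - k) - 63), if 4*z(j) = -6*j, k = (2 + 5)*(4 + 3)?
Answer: 5/3 ≈ 1.6667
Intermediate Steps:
k = 49 (k = 7*7 = 49)
z(j) = -3*j/2 (z(j) = (-6*j)/4 = -3*j/2)
25/(z(-3 - k) - 63) = 25/(-3*(-3 - 1*49)/2 - 63) = 25/(-3*(-3 - 49)/2 - 63) = 25/(-3/2*(-52) - 63) = 25/(78 - 63) = 25/15 = 25*(1/15) = 5/3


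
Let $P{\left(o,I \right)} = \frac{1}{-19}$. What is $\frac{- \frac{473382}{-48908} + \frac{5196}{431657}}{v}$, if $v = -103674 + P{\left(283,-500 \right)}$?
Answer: $- \frac{1943631409449}{20792771089786346} \approx -9.3476 \cdot 10^{-5}$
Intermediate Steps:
$P{\left(o,I \right)} = - \frac{1}{19}$
$v = - \frac{1969807}{19}$ ($v = -103674 - \frac{1}{19} = - \frac{1969807}{19} \approx -1.0367 \cdot 10^{5}$)
$\frac{- \frac{473382}{-48908} + \frac{5196}{431657}}{v} = \frac{- \frac{473382}{-48908} + \frac{5196}{431657}}{- \frac{1969807}{19}} = \left(\left(-473382\right) \left(- \frac{1}{48908}\right) + 5196 \cdot \frac{1}{431657}\right) \left(- \frac{19}{1969807}\right) = \left(\frac{236691}{24454} + \frac{5196}{431657}\right) \left(- \frac{19}{1969807}\right) = \frac{102296389971}{10555740278} \left(- \frac{19}{1969807}\right) = - \frac{1943631409449}{20792771089786346}$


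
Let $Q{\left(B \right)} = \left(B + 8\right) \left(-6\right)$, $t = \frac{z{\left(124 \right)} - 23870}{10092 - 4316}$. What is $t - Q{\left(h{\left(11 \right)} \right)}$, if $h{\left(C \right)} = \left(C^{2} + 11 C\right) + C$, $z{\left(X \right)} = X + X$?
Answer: $\frac{4510797}{2888} \approx 1561.9$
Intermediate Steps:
$z{\left(X \right)} = 2 X$
$h{\left(C \right)} = C^{2} + 12 C$
$t = - \frac{11811}{2888}$ ($t = \frac{2 \cdot 124 - 23870}{10092 - 4316} = \frac{248 - 23870}{5776} = \left(-23622\right) \frac{1}{5776} = - \frac{11811}{2888} \approx -4.0897$)
$Q{\left(B \right)} = -48 - 6 B$ ($Q{\left(B \right)} = \left(8 + B\right) \left(-6\right) = -48 - 6 B$)
$t - Q{\left(h{\left(11 \right)} \right)} = - \frac{11811}{2888} - \left(-48 - 6 \cdot 11 \left(12 + 11\right)\right) = - \frac{11811}{2888} - \left(-48 - 6 \cdot 11 \cdot 23\right) = - \frac{11811}{2888} - \left(-48 - 1518\right) = - \frac{11811}{2888} - -1566 = - \frac{11811}{2888} + 1566 = \frac{4510797}{2888}$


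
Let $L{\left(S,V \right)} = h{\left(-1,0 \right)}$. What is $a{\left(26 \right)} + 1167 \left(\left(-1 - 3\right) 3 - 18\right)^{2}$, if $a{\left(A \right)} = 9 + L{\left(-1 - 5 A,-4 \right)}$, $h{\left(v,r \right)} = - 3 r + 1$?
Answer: $1050310$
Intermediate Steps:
$h{\left(v,r \right)} = 1 - 3 r$
$L{\left(S,V \right)} = 1$ ($L{\left(S,V \right)} = 1 - 0 = 1 + 0 = 1$)
$a{\left(A \right)} = 10$ ($a{\left(A \right)} = 9 + 1 = 10$)
$a{\left(26 \right)} + 1167 \left(\left(-1 - 3\right) 3 - 18\right)^{2} = 10 + 1167 \left(\left(-1 - 3\right) 3 - 18\right)^{2} = 10 + 1167 \left(\left(-4\right) 3 - 18\right)^{2} = 10 + 1167 \left(-12 - 18\right)^{2} = 10 + 1167 \left(-30\right)^{2} = 10 + 1167 \cdot 900 = 10 + 1050300 = 1050310$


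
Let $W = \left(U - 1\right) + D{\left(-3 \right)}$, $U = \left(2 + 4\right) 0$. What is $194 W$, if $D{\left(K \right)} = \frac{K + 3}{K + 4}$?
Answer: $-194$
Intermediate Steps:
$U = 0$ ($U = 6 \cdot 0 = 0$)
$D{\left(K \right)} = \frac{3 + K}{4 + K}$
$W = -1$ ($W = \left(0 - 1\right) + \frac{3 - 3}{4 - 3} = -1 + 1^{-1} \cdot 0 = -1 + 1 \cdot 0 = -1 + 0 = -1$)
$194 W = 194 \left(-1\right) = -194$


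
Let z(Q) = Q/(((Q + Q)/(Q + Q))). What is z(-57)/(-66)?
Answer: 19/22 ≈ 0.86364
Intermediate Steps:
z(Q) = Q (z(Q) = Q/(((2*Q)/((2*Q)))) = Q/(((2*Q)*(1/(2*Q)))) = Q/1 = Q*1 = Q)
z(-57)/(-66) = -57/(-66) = -1/66*(-57) = 19/22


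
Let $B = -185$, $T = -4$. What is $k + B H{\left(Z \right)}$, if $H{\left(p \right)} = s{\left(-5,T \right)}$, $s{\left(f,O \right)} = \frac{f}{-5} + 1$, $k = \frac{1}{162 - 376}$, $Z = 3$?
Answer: $- \frac{79181}{214} \approx -370.0$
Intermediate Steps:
$k = - \frac{1}{214}$ ($k = \frac{1}{-214} = - \frac{1}{214} \approx -0.0046729$)
$s{\left(f,O \right)} = 1 - \frac{f}{5}$ ($s{\left(f,O \right)} = - \frac{f}{5} + 1 = 1 - \frac{f}{5}$)
$H{\left(p \right)} = 2$ ($H{\left(p \right)} = 1 - -1 = 1 + 1 = 2$)
$k + B H{\left(Z \right)} = - \frac{1}{214} - 370 = - \frac{79181}{214}$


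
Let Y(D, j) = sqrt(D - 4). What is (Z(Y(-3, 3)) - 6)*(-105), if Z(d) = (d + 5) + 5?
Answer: -420 - 105*I*sqrt(7) ≈ -420.0 - 277.8*I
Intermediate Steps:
Y(D, j) = sqrt(-4 + D)
Z(d) = 10 + d (Z(d) = (5 + d) + 5 = 10 + d)
(Z(Y(-3, 3)) - 6)*(-105) = ((10 + sqrt(-4 - 3)) - 6)*(-105) = ((10 + sqrt(-7)) - 6)*(-105) = ((10 + I*sqrt(7)) - 6)*(-105) = (4 + I*sqrt(7))*(-105) = -420 - 105*I*sqrt(7)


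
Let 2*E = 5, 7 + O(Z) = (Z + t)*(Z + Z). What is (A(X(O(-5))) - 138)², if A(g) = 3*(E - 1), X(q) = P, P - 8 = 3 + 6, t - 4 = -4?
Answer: 71289/4 ≈ 17822.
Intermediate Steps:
t = 0 (t = 4 - 4 = 0)
O(Z) = -7 + 2*Z² (O(Z) = -7 + (Z + 0)*(Z + Z) = -7 + Z*(2*Z) = -7 + 2*Z²)
E = 5/2 (E = (½)*5 = 5/2 ≈ 2.5000)
P = 17 (P = 8 + (3 + 6) = 8 + 9 = 17)
X(q) = 17
A(g) = 9/2 (A(g) = 3*(5/2 - 1) = 3*(3/2) = 9/2)
(A(X(O(-5))) - 138)² = (9/2 - 138)² = (-267/2)² = 71289/4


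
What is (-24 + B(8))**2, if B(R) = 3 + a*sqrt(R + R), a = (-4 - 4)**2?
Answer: 55225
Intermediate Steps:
a = 64 (a = (-8)**2 = 64)
B(R) = 3 + 64*sqrt(2)*sqrt(R) (B(R) = 3 + 64*sqrt(R + R) = 3 + 64*sqrt(2*R) = 3 + 64*(sqrt(2)*sqrt(R)) = 3 + 64*sqrt(2)*sqrt(R))
(-24 + B(8))**2 = (-24 + (3 + 64*sqrt(2)*sqrt(8)))**2 = (-24 + (3 + 64*sqrt(2)*(2*sqrt(2))))**2 = (-24 + (3 + 256))**2 = (-24 + 259)**2 = 235**2 = 55225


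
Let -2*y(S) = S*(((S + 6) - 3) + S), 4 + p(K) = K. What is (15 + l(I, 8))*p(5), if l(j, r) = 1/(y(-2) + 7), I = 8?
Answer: 91/6 ≈ 15.167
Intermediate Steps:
p(K) = -4 + K
y(S) = -S*(3 + 2*S)/2 (y(S) = -S*(((S + 6) - 3) + S)/2 = -S*(((6 + S) - 3) + S)/2 = -S*((3 + S) + S)/2 = -S*(3 + 2*S)/2)
l(j, r) = 1/6 (l(j, r) = 1/(-1/2*(-2)*(3 + 2*(-2)) + 7) = 1/(-1/2*(-2)*(3 - 4) + 7) = 1/(-1/2*(-2)*(-1) + 7) = 1/(-1 + 7) = 1/6)
(15 + l(I, 8))*p(5) = (15 + 1/6)*(-4 + 5) = (91/6)*1 = 91/6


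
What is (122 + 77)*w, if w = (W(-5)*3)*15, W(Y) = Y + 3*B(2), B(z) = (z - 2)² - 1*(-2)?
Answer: 8955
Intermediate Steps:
B(z) = 2 + (-2 + z)² (B(z) = (-2 + z)² + 2 = 2 + (-2 + z)²)
W(Y) = 6 + Y (W(Y) = Y + 3*(2 + (-2 + 2)²) = Y + 3*(2 + 0²) = Y + 3*(2 + 0) = Y + 3*2 = Y + 6 = 6 + Y)
w = 45 (w = ((6 - 5)*3)*15 = (1*3)*15 = 3*15 = 45)
(122 + 77)*w = (122 + 77)*45 = 199*45 = 8955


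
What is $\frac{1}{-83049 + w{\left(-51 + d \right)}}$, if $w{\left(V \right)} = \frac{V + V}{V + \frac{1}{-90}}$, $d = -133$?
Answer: $- \frac{16561}{1375341369} \approx -1.2041 \cdot 10^{-5}$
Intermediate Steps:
$w{\left(V \right)} = \frac{2 V}{- \frac{1}{90} + V}$ ($w{\left(V \right)} = \frac{2 V}{V - \frac{1}{90}} = \frac{2 V}{- \frac{1}{90} + V}$)
$\frac{1}{-83049 + w{\left(-51 + d \right)}} = \frac{1}{-83049 + \frac{180 \left(-51 - 133\right)}{-1 + 90 \left(-51 - 133\right)}} = \frac{1}{-83049 + 180 \left(-184\right) \frac{1}{-1 + 90 \left(-184\right)}} = \frac{1}{-83049 + 180 \left(-184\right) \frac{1}{-1 - 16560}} = \frac{1}{-83049 + 180 \left(-184\right) \frac{1}{-16561}} = \frac{1}{-83049 + 180 \left(-184\right) \left(- \frac{1}{16561}\right)} = \frac{1}{-83049 + \frac{33120}{16561}} = \frac{1}{- \frac{1375341369}{16561}} = - \frac{16561}{1375341369}$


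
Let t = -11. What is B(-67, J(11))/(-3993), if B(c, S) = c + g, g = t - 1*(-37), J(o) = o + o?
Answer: 41/3993 ≈ 0.010268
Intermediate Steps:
J(o) = 2*o
g = 26 (g = -11 - 1*(-37) = -11 + 37 = 26)
B(c, S) = 26 + c (B(c, S) = c + 26 = 26 + c)
B(-67, J(11))/(-3993) = (26 - 67)/(-3993) = -41*(-1/3993) = 41/3993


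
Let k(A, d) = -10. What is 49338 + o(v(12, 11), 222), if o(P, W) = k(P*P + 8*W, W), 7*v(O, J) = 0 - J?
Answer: 49328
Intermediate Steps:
v(O, J) = -J/7 (v(O, J) = (0 - J)/7 = (-J)/7 = -J/7)
o(P, W) = -10
49338 + o(v(12, 11), 222) = 49338 - 10 = 49328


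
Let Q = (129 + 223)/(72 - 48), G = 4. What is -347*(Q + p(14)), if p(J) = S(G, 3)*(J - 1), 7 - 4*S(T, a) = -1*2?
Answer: -182869/12 ≈ -15239.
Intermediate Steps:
S(T, a) = 9/4 (S(T, a) = 7/4 - (-1)*2/4 = 7/4 - ¼*(-2) = 7/4 + ½ = 9/4)
p(J) = -9/4 + 9*J/4 (p(J) = 9*(J - 1)/4 = 9*(-1 + J)/4 = -9/4 + 9*J/4)
Q = 44/3 (Q = 352/24 = 352*(1/24) = 44/3 ≈ 14.667)
-347*(Q + p(14)) = -347*(44/3 + (-9/4 + (9/4)*14)) = -347*(44/3 + (-9/4 + 63/2)) = -347*(44/3 + 117/4) = -347*527/12 = -182869/12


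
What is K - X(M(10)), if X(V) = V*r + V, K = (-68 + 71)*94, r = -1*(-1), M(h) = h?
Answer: 262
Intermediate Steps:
r = 1
K = 282 (K = 3*94 = 282)
X(V) = 2*V (X(V) = V*1 + V = V + V = 2*V)
K - X(M(10)) = 282 - 2*10 = 282 - 1*20 = 282 - 20 = 262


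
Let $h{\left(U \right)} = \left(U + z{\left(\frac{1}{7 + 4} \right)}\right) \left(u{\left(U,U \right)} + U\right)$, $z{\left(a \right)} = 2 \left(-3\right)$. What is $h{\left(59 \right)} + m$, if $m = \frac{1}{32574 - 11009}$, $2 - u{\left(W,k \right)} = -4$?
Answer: $\frac{74291426}{21565} \approx 3445.0$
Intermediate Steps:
$u{\left(W,k \right)} = 6$ ($u{\left(W,k \right)} = 2 - -4 = 2 + 4 = 6$)
$z{\left(a \right)} = -6$
$h{\left(U \right)} = \left(-6 + U\right) \left(6 + U\right)$ ($h{\left(U \right)} = \left(U - 6\right) \left(6 + U\right) = \left(-6 + U\right) \left(6 + U\right)$)
$m = \frac{1}{21565} \approx 4.6371 \cdot 10^{-5}$
$h{\left(59 \right)} + m = \left(-36 + 59^{2}\right) + \frac{1}{21565} = \left(-36 + 3481\right) + \frac{1}{21565} = 3445 + \frac{1}{21565} = \frac{74291426}{21565}$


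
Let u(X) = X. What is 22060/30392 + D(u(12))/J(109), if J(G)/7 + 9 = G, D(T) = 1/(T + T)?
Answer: 46329799/63823200 ≈ 0.72591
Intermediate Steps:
D(T) = 1/(2*T)
J(G) = -63 + 7*G
22060/30392 + D(u(12))/J(109) = 22060/30392 + ((1/2)/12)/(-63 + 7*109) = 22060*(1/30392) + ((1/2)*(1/12))/(-63 + 763) = 5515/7598 + (1/24)/700 = 5515/7598 + (1/24)*(1/700) = 5515/7598 + 1/16800 = 46329799/63823200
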